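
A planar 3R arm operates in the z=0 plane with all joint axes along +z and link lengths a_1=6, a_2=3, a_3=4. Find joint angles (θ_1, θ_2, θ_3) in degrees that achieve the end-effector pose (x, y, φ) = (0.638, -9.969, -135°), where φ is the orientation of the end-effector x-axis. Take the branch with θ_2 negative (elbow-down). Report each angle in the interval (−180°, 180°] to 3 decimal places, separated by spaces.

-45.001 -59.993 -30.006

wrist centre = target − a_3·(cos φ, sin φ) = (3.4664, -7.1406)
cos θ_2 = (63.0039−6²−3²)/(2·6·3) = 0.5001; θ_2 = -59.9928° (elbow-down)
β = atan2(-7.1406,3.4664) = -64.1055°; ψ = atan2(-2.5979,7.5003) = -19.1046°
θ_1 = β − ψ = -45.0010°
θ_3 = φ − θ_1 − θ_2 = -30.0062° (wrapped to (-180°,180°])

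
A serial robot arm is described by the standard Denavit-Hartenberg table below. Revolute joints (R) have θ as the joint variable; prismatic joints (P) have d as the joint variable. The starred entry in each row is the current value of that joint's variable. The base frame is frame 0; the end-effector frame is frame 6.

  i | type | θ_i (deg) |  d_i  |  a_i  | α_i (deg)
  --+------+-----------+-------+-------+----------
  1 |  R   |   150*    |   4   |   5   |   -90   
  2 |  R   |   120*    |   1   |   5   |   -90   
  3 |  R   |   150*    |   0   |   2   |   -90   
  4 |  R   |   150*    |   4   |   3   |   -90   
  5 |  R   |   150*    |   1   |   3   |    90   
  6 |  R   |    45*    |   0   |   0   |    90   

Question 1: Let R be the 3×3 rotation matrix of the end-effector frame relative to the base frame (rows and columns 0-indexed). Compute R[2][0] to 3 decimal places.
0.439

End-effector x-axis (col 0 of R) = (0.8965,-0.0620,0.4388)
R[2][0] = 0.4388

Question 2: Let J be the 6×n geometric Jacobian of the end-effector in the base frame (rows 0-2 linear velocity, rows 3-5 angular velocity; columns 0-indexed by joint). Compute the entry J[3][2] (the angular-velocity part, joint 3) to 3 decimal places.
0.750

axis z_2 = (0.7500,-0.4330,0.5000); lever o_n−o_2 = (-1.2690,-1.1023,2.2790)
cross product → J_v[:, 2] = (-0.4357,-2.3438,-1.3762)
J_ω[:, 2] = z_2
entry J[3][2] = 0.7500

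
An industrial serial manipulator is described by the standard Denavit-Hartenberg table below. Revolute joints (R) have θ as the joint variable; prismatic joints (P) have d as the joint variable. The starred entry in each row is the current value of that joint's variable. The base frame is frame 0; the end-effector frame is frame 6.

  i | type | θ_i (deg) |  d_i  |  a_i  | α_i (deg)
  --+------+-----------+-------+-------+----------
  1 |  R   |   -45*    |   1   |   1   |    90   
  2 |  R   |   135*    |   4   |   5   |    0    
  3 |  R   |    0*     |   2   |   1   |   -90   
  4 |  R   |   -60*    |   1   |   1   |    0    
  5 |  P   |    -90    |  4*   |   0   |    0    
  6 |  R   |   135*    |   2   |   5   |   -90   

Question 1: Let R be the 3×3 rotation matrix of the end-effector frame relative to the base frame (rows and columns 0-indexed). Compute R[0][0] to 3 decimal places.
-0.666

End-effector x-axis (col 0 of R) = (-0.6660,0.3000,0.6830)
R[0][0] = -0.6660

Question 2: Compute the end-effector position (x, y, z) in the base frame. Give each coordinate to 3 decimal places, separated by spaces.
after link 1: o_1 = (0.7071, -0.7071, 1.0000)
after link 2: o_2 = (-4.6213, -1.0355, 4.5355)
after link 3: o_3 = (-6.5355, -1.9497, 5.2426)
after link 4: o_4 = (-7.8979, -1.8121, 4.8891)
after link 5: o_5 = (-9.8979, 0.1879, 2.0607)
after link 6: o_6 = (-14.2278, 2.6876, 4.0615)

-14.228 2.688 4.062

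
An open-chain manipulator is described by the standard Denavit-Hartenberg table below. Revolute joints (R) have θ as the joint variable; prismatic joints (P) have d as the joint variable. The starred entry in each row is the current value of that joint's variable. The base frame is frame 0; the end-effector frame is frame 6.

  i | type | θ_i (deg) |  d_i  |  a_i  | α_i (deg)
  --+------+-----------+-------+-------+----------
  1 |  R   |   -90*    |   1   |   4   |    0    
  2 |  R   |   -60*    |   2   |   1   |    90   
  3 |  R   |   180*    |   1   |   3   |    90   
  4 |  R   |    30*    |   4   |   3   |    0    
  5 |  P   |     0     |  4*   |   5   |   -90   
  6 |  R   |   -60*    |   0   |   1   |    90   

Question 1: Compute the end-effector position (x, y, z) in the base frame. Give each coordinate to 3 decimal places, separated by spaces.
after link 1: o_1 = (0.0000, -4.0000, 1.0000)
after link 2: o_2 = (-0.8660, -4.5000, 3.0000)
after link 3: o_3 = (1.2321, -2.1340, 3.0000)
after link 4: o_4 = (2.7321, 0.4641, 7.0000)
after link 5: o_5 = (5.2321, 4.7942, 11.0000)
after link 6: o_6 = (5.4821, 5.2272, 11.8660)

5.482 5.227 11.866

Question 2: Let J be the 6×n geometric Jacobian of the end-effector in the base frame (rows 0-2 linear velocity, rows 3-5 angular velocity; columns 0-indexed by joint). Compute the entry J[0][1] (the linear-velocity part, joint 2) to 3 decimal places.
axis z_1 = (0.0000,0.0000,1.0000); lever o_n−o_1 = (5.4821,9.2272,10.8660)
cross product → J_v[:, 1] = (-9.2272,5.4821,0.0000)
J_ω[:, 1] = z_1
entry J[0][1] = -9.2272

-9.227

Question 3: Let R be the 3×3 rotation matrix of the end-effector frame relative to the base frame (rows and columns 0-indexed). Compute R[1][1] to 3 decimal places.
End-effector y-axis (col 1 of R) = (-0.8660,0.5000,-0.0000)
R[1][1] = 0.5000

0.500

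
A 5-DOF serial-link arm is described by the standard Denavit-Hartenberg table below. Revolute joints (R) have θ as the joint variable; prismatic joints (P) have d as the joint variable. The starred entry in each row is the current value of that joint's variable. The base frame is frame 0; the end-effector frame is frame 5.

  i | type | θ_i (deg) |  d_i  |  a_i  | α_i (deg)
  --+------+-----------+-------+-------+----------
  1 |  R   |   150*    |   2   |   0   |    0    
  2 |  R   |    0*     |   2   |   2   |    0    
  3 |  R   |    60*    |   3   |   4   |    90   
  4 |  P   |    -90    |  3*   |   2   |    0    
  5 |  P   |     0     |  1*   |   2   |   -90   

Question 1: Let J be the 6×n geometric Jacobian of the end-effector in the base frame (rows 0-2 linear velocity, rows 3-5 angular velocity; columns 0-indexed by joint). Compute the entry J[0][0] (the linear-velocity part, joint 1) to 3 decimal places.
axis z_0 = ẑ; lever o_n−o_0 = (-7.1962,2.4641,3.0000)
cross product → J_v[:, 0] = (-2.4641,-7.1962,0.0000)
J_ω[:, 0] = z_0
entry J[0][0] = -2.4641

-2.464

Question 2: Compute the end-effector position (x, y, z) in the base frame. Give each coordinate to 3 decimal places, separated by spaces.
after link 1: o_1 = (0.0000, 0.0000, 2.0000)
after link 2: o_2 = (-1.7321, 1.0000, 4.0000)
after link 3: o_3 = (-5.1962, -1.0000, 7.0000)
after link 4: o_4 = (-6.6962, 1.5981, 5.0000)
after link 5: o_5 = (-7.1962, 2.4641, 3.0000)

-7.196 2.464 3.000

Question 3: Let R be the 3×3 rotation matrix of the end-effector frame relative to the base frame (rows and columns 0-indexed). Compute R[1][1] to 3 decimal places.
End-effector y-axis (col 1 of R) = (0.5000,-0.8660,-0.0000)
R[1][1] = -0.8660

-0.866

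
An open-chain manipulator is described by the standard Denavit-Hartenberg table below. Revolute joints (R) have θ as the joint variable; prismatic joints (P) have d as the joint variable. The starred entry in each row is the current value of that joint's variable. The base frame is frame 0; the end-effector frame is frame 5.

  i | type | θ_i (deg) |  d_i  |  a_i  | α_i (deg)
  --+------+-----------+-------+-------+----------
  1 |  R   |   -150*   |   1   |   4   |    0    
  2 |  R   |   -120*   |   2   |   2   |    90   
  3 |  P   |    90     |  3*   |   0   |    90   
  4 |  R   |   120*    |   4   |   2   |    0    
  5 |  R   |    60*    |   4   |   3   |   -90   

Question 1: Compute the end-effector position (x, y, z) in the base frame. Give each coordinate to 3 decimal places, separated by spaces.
after link 1: o_1 = (-3.4641, -2.0000, 1.0000)
after link 2: o_2 = (-3.4641, 0.0000, 3.0000)
after link 3: o_3 = (-0.4641, 0.0000, 3.0000)
after link 4: o_4 = (1.2679, 4.0000, 2.0000)
after link 5: o_5 = (1.2679, 8.0000, -1.0000)

1.268 8.000 -1.000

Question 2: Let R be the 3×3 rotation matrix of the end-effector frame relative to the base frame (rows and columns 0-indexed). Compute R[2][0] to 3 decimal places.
End-effector x-axis (col 0 of R) = (0.0000,-0.0000,-1.0000)
R[2][0] = -1.0000

-1.000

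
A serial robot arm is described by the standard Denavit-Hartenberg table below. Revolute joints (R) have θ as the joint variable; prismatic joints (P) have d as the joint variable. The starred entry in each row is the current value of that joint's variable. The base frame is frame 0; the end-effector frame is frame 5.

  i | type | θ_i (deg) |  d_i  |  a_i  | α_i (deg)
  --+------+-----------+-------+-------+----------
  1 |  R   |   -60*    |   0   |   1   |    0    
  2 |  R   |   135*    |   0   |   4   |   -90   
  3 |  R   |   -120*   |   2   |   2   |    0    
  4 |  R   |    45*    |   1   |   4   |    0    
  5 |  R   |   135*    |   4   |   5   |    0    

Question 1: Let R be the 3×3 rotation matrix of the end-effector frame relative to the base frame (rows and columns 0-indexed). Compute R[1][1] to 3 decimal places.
-0.837

End-effector y-axis (col 1 of R) = (-0.2241,-0.8365,-0.5000)
R[1][1] = -0.8365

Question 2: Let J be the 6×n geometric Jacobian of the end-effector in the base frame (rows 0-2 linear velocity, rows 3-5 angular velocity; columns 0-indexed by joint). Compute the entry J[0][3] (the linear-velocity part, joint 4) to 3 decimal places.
axis z_3 = (-0.9659,0.2588,0.0000); lever o_n−o_3 = (-3.9146,4.7089,-0.4664)
cross product → J_v[:, 3] = (-0.1207,-0.4505,-3.5353)
J_ω[:, 3] = z_3
entry J[0][3] = -0.1207

-0.121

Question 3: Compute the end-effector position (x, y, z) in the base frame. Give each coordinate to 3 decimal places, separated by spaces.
-4.570 7.258 1.266

after link 1: o_1 = (0.5000, -0.8660, 0.0000)
after link 2: o_2 = (1.5353, 2.9977, 0.0000)
after link 3: o_3 = (-0.6554, 2.5494, 1.7321)
after link 4: o_4 = (-1.3534, 3.8082, 5.5958)
after link 5: o_5 = (-4.5700, 7.2583, 1.2656)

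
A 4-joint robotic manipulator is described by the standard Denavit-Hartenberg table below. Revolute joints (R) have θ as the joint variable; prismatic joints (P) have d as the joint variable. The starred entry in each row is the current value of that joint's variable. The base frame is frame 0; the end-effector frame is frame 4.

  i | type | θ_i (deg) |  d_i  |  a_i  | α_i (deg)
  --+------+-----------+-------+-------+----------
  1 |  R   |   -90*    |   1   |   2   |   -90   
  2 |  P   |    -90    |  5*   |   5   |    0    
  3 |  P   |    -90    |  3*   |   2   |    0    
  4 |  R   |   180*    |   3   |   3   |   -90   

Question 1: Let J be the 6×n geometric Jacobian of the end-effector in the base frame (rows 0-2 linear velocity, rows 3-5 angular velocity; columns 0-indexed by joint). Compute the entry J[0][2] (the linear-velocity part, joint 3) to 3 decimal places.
1.000

prismatic axis z_2 = (1.0000,0.0000,0.0000)
J_v[:, 2] = z_2; J_ω[:, 2] = (0,0,0)
entry J[0][2] = 1.0000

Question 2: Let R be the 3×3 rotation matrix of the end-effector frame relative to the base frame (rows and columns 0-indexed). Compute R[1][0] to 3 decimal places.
End-effector x-axis (col 0 of R) = (0.0000,-1.0000,0.0000)
R[1][0] = -1.0000

-1.000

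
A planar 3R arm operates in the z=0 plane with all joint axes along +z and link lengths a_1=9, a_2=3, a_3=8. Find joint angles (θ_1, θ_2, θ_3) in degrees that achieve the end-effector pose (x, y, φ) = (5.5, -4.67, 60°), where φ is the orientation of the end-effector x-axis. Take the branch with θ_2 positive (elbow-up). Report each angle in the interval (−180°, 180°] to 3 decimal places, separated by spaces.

wrist centre = target − a_3·(cos φ, sin φ) = (1.5000, -11.5982)
cos θ_2 = (136.7683−9²−3²)/(2·9·3) = 0.8661; θ_2 = 29.9937° (elbow-up)
β = atan2(-11.5982,1.5000) = -82.6308°; ψ = atan2(1.4997,11.5982) = 7.3678°
θ_1 = β − ψ = -89.9986°
θ_3 = φ − θ_1 − θ_2 = 120.0049° (wrapped to (-180°,180°])

-89.999 29.994 120.005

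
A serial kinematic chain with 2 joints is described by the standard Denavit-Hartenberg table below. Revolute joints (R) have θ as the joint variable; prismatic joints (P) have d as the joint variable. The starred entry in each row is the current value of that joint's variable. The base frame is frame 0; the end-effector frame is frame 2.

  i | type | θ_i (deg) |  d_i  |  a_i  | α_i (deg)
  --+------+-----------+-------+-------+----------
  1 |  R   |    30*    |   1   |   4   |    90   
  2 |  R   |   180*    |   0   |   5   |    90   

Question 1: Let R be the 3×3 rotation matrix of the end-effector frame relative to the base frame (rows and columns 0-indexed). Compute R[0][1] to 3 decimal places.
0.500

End-effector y-axis (col 1 of R) = (0.5000,-0.8660,0.0000)
R[0][1] = 0.5000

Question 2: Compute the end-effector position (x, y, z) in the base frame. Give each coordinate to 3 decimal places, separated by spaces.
-0.866 -0.500 1.000

after link 1: o_1 = (3.4641, 2.0000, 1.0000)
after link 2: o_2 = (-0.8660, -0.5000, 1.0000)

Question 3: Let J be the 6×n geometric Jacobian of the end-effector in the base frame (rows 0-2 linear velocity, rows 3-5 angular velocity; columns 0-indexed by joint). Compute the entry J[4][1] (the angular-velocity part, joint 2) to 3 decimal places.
-0.866

axis z_1 = (0.5000,-0.8660,0.0000); lever o_n−o_1 = (-4.3301,-2.5000,0.0000)
cross product → J_v[:, 1] = (-0.0000,-0.0000,-5.0000)
J_ω[:, 1] = z_1
entry J[4][1] = -0.8660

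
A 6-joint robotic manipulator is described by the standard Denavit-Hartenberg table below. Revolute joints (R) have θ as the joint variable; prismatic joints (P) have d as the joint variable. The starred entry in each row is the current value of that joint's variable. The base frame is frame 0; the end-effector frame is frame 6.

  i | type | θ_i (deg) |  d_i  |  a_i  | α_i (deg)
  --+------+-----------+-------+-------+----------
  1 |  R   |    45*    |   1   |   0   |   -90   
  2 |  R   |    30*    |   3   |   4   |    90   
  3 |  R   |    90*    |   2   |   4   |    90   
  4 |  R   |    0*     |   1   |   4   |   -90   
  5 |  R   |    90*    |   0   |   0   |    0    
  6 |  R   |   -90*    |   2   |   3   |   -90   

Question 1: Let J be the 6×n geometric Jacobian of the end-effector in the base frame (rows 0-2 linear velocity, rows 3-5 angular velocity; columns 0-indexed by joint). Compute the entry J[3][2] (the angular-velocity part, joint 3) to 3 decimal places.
axis z_2 = (0.3536,0.3536,0.8660); lever o_n−o_2 = (-5.7516,9.8048,2.9641)
cross product → J_v[:, 2] = (-7.4432,-6.0290,5.5000)
J_ω[:, 2] = z_2
entry J[3][2] = 0.3536

0.354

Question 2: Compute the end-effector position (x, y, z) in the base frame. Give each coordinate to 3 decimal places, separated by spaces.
after link 1: o_1 = (0.0000, 0.0000, 1.0000)
after link 2: o_2 = (0.3282, 4.5708, -1.0000)
after link 3: o_3 = (-1.7932, 8.1063, 0.7321)
after link 4: o_4 = (-4.0092, 11.5471, 0.2321)
after link 5: o_5 = (-4.0092, 11.5471, 0.2321)
after link 6: o_6 = (-5.4234, 14.3756, 1.9641)

-5.423 14.376 1.964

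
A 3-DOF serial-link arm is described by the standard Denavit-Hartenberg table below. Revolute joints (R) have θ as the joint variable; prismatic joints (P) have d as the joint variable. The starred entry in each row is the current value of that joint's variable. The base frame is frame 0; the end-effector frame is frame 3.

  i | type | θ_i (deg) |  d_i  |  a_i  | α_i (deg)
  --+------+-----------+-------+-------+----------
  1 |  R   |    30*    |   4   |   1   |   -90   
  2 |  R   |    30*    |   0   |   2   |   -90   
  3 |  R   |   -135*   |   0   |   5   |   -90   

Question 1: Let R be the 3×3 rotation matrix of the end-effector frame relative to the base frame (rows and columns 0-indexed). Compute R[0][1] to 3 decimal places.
0.433

End-effector y-axis (col 1 of R) = (0.4330,0.2500,0.8660)
R[0][1] = 0.4330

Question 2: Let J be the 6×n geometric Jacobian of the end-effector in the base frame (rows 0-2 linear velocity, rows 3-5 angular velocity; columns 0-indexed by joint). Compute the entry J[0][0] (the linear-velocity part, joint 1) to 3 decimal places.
-2.897

axis z_0 = ẑ; lever o_n−o_0 = (-2.0534,2.8970,4.7678)
cross product → J_v[:, 0] = (-2.8970,-2.0534,0.0000)
J_ω[:, 0] = z_0
entry J[0][0] = -2.8970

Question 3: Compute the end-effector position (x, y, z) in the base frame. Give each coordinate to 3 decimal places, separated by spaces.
-2.053 2.897 4.768

after link 1: o_1 = (0.8660, 0.5000, 4.0000)
after link 2: o_2 = (2.3660, 1.3660, 3.0000)
after link 3: o_3 = (-2.0534, 2.8970, 4.7678)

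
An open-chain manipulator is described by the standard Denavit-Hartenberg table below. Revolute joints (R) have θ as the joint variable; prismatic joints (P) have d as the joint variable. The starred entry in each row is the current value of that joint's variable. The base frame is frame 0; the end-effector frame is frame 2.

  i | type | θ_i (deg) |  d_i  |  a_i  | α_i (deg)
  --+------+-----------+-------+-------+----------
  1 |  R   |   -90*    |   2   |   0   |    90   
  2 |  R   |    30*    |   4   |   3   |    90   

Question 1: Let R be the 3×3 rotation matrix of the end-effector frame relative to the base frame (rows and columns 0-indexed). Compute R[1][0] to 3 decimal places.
-0.866

End-effector x-axis (col 0 of R) = (0.0000,-0.8660,0.5000)
R[1][0] = -0.8660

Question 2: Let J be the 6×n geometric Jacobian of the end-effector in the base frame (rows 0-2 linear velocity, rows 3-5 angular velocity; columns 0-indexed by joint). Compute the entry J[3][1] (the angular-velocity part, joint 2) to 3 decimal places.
axis z_1 = (-1.0000,-0.0000,0.0000); lever o_n−o_1 = (-4.0000,-2.5981,1.5000)
cross product → J_v[:, 1] = (0.0000,1.5000,2.5981)
J_ω[:, 1] = z_1
entry J[3][1] = -1.0000

-1.000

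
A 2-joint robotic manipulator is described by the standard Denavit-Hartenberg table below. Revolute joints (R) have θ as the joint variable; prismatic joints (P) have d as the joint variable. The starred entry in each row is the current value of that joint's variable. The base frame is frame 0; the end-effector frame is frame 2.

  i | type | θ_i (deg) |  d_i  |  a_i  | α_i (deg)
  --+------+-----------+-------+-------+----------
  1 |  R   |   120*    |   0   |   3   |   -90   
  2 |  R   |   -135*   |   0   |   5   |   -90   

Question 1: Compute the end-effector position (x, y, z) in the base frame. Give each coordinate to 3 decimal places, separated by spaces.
after link 1: o_1 = (-1.5000, 2.5981, 0.0000)
after link 2: o_2 = (0.2678, -0.4638, 3.5355)

0.268 -0.464 3.536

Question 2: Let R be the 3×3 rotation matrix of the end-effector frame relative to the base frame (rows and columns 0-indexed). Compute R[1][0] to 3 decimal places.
-0.612

End-effector x-axis (col 0 of R) = (0.3536,-0.6124,0.7071)
R[1][0] = -0.6124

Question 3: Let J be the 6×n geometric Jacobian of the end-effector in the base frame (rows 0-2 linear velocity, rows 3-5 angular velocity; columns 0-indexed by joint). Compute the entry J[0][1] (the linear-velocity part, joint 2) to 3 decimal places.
-1.768

axis z_1 = (-0.8660,-0.5000,0.0000); lever o_n−o_1 = (1.7678,-3.0619,3.5355)
cross product → J_v[:, 1] = (-1.7678,3.0619,3.5355)
J_ω[:, 1] = z_1
entry J[0][1] = -1.7678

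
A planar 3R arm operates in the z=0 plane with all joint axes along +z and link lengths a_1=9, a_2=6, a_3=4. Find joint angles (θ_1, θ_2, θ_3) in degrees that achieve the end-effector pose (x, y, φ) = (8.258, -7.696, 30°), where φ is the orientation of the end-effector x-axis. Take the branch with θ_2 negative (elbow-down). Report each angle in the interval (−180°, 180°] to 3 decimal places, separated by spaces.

wrist centre = target − a_3·(cos φ, sin φ) = (4.7939, -9.6960)
cos θ_2 = (116.9939−9²−6²)/(2·9·6) = -0.0001; θ_2 = -90.0032° (elbow-down)
β = atan2(-9.6960,4.7939) = -63.6913°; ψ = atan2(-6.0000,8.9997) = -33.6911°
θ_1 = β − ψ = -30.0002°
θ_3 = φ − θ_1 − θ_2 = 150.0035° (wrapped to (-180°,180°])

-30.000 -90.003 150.003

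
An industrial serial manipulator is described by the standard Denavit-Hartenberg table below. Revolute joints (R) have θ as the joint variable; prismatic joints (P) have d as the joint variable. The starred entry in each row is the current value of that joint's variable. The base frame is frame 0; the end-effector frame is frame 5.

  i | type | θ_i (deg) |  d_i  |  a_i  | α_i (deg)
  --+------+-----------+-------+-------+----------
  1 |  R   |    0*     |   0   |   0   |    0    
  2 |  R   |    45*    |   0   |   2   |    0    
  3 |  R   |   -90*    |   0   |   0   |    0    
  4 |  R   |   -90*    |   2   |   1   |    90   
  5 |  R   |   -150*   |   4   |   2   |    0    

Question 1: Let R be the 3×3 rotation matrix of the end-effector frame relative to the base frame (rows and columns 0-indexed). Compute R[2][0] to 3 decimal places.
-0.500

End-effector x-axis (col 0 of R) = (0.6124,0.6124,-0.5000)
R[2][0] = -0.5000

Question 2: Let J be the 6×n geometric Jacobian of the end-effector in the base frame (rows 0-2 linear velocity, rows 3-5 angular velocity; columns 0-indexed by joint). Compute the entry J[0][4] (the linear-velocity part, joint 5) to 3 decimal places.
-0.707

axis z_4 = (-0.7071,0.7071,0.0000); lever o_n−o_4 = (-1.6037,4.0532,-1.0000)
cross product → J_v[:, 4] = (-0.7071,-0.7071,-1.7321)
J_ω[:, 4] = z_4
entry J[0][4] = -0.7071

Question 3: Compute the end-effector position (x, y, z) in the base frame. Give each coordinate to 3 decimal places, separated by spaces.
-0.897 4.760 1.000

after link 1: o_1 = (0.0000, 0.0000, 0.0000)
after link 2: o_2 = (1.4142, 1.4142, 0.0000)
after link 3: o_3 = (1.4142, 1.4142, 0.0000)
after link 4: o_4 = (0.7071, 0.7071, 2.0000)
after link 5: o_5 = (-0.8966, 4.7603, 1.0000)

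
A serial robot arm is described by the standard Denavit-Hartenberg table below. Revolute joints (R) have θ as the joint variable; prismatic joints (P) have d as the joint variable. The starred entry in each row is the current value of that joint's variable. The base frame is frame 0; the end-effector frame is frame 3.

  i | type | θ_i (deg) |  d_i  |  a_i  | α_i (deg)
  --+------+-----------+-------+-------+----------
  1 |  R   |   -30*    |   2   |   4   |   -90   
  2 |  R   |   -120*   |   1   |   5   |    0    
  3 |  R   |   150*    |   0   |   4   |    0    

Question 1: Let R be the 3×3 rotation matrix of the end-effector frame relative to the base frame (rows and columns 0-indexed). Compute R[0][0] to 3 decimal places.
End-effector x-axis (col 0 of R) = (0.7500,-0.4330,-0.5000)
R[0][0] = 0.7500

0.750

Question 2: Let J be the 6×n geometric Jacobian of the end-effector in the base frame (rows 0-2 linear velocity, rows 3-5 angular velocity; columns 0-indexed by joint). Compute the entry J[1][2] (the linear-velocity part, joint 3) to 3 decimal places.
1.000

axis z_2 = (0.5000,0.8660,0.0000); lever o_n−o_2 = (3.0000,-1.7321,-2.0000)
cross product → J_v[:, 2] = (-1.7321,1.0000,-3.4641)
J_ω[:, 2] = z_2
entry J[1][2] = 1.0000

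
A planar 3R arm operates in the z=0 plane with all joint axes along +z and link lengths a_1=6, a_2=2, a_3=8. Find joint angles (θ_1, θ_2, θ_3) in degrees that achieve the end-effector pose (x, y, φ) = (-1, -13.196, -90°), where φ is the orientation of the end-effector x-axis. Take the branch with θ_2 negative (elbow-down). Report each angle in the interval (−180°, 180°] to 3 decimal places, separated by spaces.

wrist centre = target − a_3·(cos φ, sin φ) = (-1.0000, -5.1960)
cos θ_2 = (27.9984−6²−2²)/(2·6·2) = -0.5001; θ_2 = -120.0044° (elbow-down)
β = atan2(-5.1960,-1.0000) = -100.8937°; ψ = atan2(-1.7320,4.9999) = -19.1063°
θ_1 = β − ψ = -81.7874°
θ_3 = φ − θ_1 − θ_2 = 111.7918° (wrapped to (-180°,180°])

-81.787 -120.004 111.792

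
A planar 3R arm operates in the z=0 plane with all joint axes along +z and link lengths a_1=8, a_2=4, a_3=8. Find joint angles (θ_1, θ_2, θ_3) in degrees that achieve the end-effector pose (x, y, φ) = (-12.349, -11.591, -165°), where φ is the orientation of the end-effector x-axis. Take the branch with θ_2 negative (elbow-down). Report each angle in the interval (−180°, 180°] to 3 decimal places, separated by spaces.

-96.787 -60.002 -8.211

wrist centre = target − a_3·(cos φ, sin φ) = (-4.6216, -9.5204)
cos θ_2 = (111.9980−8²−4²)/(2·8·4) = 0.5000; θ_2 = -60.0020° (elbow-down)
β = atan2(-9.5204,-4.6216) = -115.8937°; ψ = atan2(-3.4642,9.9999) = -19.1072°
θ_1 = β − ψ = -96.7865°
θ_3 = φ − θ_1 − θ_2 = -8.2114° (wrapped to (-180°,180°])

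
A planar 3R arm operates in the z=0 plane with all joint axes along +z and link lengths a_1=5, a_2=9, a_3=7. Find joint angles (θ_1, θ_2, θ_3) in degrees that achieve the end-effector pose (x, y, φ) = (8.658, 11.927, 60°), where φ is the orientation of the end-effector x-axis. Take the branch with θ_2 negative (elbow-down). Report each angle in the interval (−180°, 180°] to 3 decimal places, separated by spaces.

wrist centre = target − a_3·(cos φ, sin φ) = (5.1580, 5.8648)
cos θ_2 = (61.0011−5²−9²)/(2·5·9) = -0.5000; θ_2 = -119.9992° (elbow-down)
β = atan2(5.8648,5.1580) = 48.6690°; ψ = atan2(-7.7943,0.5001) = -86.3287°
θ_1 = β − ψ = 134.9977°
θ_3 = φ − θ_1 − θ_2 = 45.0015° (wrapped to (-180°,180°])

134.998 -119.999 45.001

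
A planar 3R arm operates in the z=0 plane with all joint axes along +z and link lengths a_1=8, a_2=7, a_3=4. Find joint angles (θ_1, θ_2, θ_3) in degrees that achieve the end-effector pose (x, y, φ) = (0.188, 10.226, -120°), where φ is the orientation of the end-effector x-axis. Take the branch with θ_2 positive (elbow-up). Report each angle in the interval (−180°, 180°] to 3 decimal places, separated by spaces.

60.005 44.993 135.003

wrist centre = target − a_3·(cos φ, sin φ) = (2.1880, 13.6901)
cos θ_2 = (192.2062−8²−7²)/(2·8·7) = 0.7072; θ_2 = 44.9926° (elbow-up)
β = atan2(13.6901,2.1880) = 80.9196°; ψ = atan2(4.9491,12.9504) = 20.9148°
θ_1 = β − ψ = 60.0048°
θ_3 = φ − θ_1 − θ_2 = 135.0026° (wrapped to (-180°,180°])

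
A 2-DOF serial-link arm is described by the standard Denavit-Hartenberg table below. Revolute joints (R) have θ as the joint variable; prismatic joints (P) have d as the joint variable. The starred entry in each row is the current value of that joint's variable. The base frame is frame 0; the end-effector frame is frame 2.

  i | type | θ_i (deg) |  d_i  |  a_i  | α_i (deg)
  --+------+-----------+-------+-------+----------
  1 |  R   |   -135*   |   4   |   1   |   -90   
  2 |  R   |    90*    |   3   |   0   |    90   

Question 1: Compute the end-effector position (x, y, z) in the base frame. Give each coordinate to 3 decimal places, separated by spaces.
1.414 -2.828 4.000

after link 1: o_1 = (-0.7071, -0.7071, 4.0000)
after link 2: o_2 = (1.4142, -2.8284, 4.0000)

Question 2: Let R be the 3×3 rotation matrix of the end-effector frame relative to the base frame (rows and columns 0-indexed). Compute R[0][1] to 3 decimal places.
0.707

End-effector y-axis (col 1 of R) = (0.7071,-0.7071,0.0000)
R[0][1] = 0.7071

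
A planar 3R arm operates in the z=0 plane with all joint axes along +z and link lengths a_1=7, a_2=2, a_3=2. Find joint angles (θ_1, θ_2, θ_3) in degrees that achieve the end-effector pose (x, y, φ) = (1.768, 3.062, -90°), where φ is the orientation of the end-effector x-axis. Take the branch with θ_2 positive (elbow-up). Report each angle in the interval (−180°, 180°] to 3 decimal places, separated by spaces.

wrist centre = target − a_3·(cos φ, sin φ) = (1.7680, 5.0620)
cos θ_2 = (28.7497−7²−2²)/(2·7·2) = -0.8661; θ_2 = 150.0066° (elbow-up)
β = atan2(5.0620,1.7680) = 70.7473°; ψ = atan2(0.9998,5.2678) = 10.7465°
θ_1 = β − ψ = 60.0007°
θ_3 = φ − θ_1 − θ_2 = 59.9926° (wrapped to (-180°,180°])

60.001 150.007 59.993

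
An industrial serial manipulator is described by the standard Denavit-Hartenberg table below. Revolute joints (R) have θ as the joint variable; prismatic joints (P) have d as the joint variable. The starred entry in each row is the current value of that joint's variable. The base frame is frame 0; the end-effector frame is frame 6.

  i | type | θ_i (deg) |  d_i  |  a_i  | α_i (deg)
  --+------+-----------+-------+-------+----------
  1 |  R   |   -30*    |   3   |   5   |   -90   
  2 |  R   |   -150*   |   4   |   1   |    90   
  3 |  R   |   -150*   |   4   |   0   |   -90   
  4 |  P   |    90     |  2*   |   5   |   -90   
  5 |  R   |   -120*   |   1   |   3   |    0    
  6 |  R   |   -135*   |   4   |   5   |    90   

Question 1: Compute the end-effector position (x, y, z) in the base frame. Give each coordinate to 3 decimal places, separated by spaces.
2.993 6.009 4.053

after link 1: o_1 = (4.3301, -2.5000, 3.0000)
after link 2: o_2 = (5.5801, 1.3971, 3.5000)
after link 3: o_3 = (3.8481, 2.3971, 0.0359)
after link 4: o_4 = (4.3971, 0.0801, 4.8660)
after link 5: o_5 = (1.2488, -0.1229, 4.6495)
after link 6: o_6 = (2.9928, 6.0092, 4.0534)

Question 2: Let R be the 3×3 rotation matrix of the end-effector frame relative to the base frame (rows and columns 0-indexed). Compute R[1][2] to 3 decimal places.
-0.103

End-effector z-axis (col 2 of R) = (0.6274,-0.1034,0.7718)
R[1][2] = -0.1034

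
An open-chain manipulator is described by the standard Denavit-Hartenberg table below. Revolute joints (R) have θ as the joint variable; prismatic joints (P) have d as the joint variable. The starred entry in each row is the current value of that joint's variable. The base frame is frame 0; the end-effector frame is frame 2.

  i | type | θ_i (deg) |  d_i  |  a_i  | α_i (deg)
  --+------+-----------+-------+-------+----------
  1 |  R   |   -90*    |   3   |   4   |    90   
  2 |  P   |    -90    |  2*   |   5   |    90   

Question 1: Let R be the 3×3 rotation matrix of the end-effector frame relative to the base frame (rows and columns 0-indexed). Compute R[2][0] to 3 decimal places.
End-effector x-axis (col 0 of R) = (-0.0000,-0.0000,-1.0000)
R[2][0] = -1.0000

-1.000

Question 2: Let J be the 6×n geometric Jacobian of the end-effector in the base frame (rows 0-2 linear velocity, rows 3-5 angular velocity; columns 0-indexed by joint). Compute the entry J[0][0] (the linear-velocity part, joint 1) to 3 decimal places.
axis z_0 = ẑ; lever o_n−o_0 = (-2.0000,-4.0000,-2.0000)
cross product → J_v[:, 0] = (4.0000,-2.0000,0.0000)
J_ω[:, 0] = z_0
entry J[0][0] = 4.0000

4.000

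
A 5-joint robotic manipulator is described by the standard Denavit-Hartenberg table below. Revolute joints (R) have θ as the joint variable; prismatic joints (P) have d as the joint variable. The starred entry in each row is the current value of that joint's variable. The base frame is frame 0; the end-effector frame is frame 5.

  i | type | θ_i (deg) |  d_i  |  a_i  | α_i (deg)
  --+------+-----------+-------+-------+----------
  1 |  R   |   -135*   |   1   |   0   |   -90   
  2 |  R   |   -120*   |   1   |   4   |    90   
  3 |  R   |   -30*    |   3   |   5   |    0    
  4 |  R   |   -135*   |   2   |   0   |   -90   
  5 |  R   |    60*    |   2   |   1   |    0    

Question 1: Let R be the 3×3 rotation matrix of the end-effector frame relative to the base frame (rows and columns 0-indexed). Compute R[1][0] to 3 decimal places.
End-effector x-axis (col 0 of R) = (-0.7926,-0.6096,0.0148)
R[1][0] = -0.6096

-0.610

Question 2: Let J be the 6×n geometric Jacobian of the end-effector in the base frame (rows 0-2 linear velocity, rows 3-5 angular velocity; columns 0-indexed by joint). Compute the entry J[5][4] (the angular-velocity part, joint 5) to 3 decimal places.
axis z_4 = (-0.5915,0.7745,0.2241); lever o_n−o_4 = (-1.9756,0.9395,0.4630)
cross product → J_v[:, 4] = (0.1481,-0.1689,0.9744)
J_ω[:, 4] = z_4
entry J[5][4] = 0.2241

0.224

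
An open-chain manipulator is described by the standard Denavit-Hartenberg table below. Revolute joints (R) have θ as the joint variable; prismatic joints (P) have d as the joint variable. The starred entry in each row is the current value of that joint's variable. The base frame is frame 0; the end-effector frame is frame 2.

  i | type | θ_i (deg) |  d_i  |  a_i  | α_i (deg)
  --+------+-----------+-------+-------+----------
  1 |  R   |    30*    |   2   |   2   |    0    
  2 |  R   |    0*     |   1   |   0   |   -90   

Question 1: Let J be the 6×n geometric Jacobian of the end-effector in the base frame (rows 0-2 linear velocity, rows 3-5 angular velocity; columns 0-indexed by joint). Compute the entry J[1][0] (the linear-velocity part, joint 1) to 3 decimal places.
1.732

axis z_0 = ẑ; lever o_n−o_0 = (1.7321,1.0000,3.0000)
cross product → J_v[:, 0] = (-1.0000,1.7321,0.0000)
J_ω[:, 0] = z_0
entry J[1][0] = 1.7321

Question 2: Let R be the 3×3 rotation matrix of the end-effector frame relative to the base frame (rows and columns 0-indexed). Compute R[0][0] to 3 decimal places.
0.866

End-effector x-axis (col 0 of R) = (0.8660,0.5000,0.0000)
R[0][0] = 0.8660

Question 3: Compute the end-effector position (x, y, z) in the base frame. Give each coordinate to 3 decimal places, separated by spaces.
after link 1: o_1 = (1.7321, 1.0000, 2.0000)
after link 2: o_2 = (1.7321, 1.0000, 3.0000)

1.732 1.000 3.000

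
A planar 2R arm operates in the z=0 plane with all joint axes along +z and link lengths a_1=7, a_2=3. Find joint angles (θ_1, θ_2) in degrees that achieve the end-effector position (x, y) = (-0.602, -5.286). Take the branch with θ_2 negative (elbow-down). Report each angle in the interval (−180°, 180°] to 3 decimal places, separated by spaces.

-72.996 -134.995

cos θ_2 = (28.3042−7²−3²)/(2·7·3) = -0.7070; θ_2 = -134.9948° (elbow-down)
β = atan2(-5.2860,-0.6020) = -96.4972°; ψ = atan2(-2.1215,4.8789) = -23.5012°
θ_1 = β − ψ = -72.9960°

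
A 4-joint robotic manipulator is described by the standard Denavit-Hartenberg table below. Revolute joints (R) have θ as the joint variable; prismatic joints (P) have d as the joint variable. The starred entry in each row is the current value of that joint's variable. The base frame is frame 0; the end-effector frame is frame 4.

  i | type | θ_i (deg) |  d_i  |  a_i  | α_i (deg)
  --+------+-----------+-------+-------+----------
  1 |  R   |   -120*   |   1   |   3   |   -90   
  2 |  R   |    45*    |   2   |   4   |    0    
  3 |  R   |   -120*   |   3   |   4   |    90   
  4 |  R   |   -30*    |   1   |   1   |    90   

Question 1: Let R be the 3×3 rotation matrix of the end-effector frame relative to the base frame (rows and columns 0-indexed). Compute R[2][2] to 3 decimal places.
End-effector z-axis (col 2 of R) = (-0.6853,0.5451,-0.4830)
R[2][2] = -0.4830

-0.483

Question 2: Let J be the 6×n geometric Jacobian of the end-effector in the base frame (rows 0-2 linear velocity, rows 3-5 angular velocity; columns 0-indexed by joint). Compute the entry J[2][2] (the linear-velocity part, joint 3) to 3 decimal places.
axis z_2 = (0.8660,-0.5000,0.0000); lever o_n−o_2 = (2.0183,-1.5042,4.9590)
cross product → J_v[:, 2] = (-2.4795,-4.2947,-0.2935)
J_ω[:, 2] = z_2
entry J[2][2] = -0.2935

-0.293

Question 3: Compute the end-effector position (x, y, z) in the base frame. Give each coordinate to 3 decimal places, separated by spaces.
after link 1: o_1 = (-1.5000, -2.5981, 1.0000)
after link 2: o_2 = (-1.1822, -6.0476, -1.8284)
after link 3: o_3 = (0.8983, -8.4441, 2.0353)
after link 4: o_4 = (0.8362, -7.5517, 3.1306)

0.836 -7.552 3.131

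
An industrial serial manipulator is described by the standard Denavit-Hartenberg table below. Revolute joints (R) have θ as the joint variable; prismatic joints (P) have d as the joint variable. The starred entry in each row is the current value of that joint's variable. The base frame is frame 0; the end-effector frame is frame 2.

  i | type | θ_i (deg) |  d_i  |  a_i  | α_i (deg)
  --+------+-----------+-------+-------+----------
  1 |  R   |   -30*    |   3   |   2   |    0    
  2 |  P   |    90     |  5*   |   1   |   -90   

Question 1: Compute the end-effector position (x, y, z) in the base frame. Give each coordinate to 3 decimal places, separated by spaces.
after link 1: o_1 = (1.7321, -1.0000, 3.0000)
after link 2: o_2 = (2.2321, -0.1340, 8.0000)

2.232 -0.134 8.000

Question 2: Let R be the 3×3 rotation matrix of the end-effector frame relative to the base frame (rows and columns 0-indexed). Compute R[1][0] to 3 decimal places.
End-effector x-axis (col 0 of R) = (0.5000,0.8660,0.0000)
R[1][0] = 0.8660

0.866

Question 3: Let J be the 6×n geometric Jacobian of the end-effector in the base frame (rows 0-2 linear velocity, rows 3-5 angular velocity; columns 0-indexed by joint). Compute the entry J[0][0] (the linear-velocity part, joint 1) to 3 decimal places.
0.134

axis z_0 = ẑ; lever o_n−o_0 = (2.2321,-0.1340,8.0000)
cross product → J_v[:, 0] = (0.1340,2.2321,-0.0000)
J_ω[:, 0] = z_0
entry J[0][0] = 0.1340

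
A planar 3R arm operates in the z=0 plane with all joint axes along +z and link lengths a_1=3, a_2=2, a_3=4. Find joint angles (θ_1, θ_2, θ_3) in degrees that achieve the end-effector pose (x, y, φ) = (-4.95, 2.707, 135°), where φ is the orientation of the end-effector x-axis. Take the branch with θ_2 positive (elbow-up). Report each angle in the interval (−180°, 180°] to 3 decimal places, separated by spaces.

141.549 134.993 -141.541

wrist centre = target − a_3·(cos φ, sin φ) = (-2.1216, -0.1214)
cos θ_2 = (4.5158−3²−2²)/(2·3·2) = -0.7070; θ_2 = 134.9926° (elbow-up)
β = atan2(-0.1214,-2.1216) = -176.7243°; ψ = atan2(1.4144,1.5860) = 41.7272°
θ_1 = β − ψ = -218.4514°
θ_3 = φ − θ_1 − θ_2 = -141.5411° (wrapped to (-180°,180°])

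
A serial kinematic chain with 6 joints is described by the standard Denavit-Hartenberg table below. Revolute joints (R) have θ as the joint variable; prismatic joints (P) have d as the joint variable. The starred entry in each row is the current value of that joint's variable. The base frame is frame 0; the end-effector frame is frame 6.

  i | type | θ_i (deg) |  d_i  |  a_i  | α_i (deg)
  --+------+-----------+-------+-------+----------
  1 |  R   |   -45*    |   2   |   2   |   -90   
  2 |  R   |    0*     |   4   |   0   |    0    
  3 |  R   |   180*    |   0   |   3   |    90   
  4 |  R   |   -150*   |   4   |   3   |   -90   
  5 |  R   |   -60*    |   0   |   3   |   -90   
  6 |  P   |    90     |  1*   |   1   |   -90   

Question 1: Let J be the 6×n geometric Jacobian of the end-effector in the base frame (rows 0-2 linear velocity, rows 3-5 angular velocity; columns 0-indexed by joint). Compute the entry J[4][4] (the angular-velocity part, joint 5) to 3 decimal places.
axis z_4 = (-0.9659,-0.2588,-0.0000); lever o_n−o_4 = (1.5783,-2.0266,-2.0981)
cross product → J_v[:, 4] = (0.5430,-2.0266,2.3660)
J_ω[:, 4] = z_4
entry J[4][4] = -0.2588

-0.259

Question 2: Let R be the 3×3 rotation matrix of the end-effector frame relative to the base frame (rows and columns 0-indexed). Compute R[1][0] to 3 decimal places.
End-effector x-axis (col 0 of R) = (0.9659,0.2588,0.0000)
R[1][0] = 0.2588

0.259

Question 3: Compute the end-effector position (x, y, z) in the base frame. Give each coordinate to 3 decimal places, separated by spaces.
4.476 -1.389 -4.098

after link 1: o_1 = (1.4142, -1.4142, 2.0000)
after link 2: o_2 = (4.2426, 1.4142, 2.0000)
after link 3: o_3 = (2.1213, 3.5355, 2.0000)
after link 4: o_4 = (2.8978, 0.6378, -2.0000)
after link 5: o_5 = (3.2860, -0.8111, -4.5981)
after link 6: o_6 = (4.4761, -1.3888, -4.0981)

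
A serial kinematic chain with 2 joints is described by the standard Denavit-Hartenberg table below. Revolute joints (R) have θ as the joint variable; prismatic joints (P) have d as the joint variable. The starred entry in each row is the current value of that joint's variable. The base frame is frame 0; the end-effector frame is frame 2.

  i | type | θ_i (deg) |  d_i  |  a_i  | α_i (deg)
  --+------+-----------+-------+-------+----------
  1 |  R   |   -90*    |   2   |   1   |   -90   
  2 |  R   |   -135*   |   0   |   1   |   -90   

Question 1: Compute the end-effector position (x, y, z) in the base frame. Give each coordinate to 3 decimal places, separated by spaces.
after link 1: o_1 = (0.0000, -1.0000, 2.0000)
after link 2: o_2 = (-0.0000, -0.2929, 2.7071)

-0.000 -0.293 2.707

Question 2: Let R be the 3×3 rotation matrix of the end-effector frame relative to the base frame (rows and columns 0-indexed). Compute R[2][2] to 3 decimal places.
0.707

End-effector z-axis (col 2 of R) = (0.0000,-0.7071,0.7071)
R[2][2] = 0.7071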